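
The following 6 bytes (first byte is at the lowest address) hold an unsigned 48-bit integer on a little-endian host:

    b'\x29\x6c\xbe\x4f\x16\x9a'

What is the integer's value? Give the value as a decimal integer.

169420617837609

Little-endian stores the least-significant byte at the lowest address.
Reassemble most-significant byte first: 9A 16 4F BE 6C 29 → 0x9A164FBE6C29.
0x9A164FBE6C29 = 169420617837609.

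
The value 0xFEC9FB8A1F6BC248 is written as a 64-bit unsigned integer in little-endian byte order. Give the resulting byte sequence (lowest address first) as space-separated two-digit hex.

Split into bytes (most-significant first): FE C9 FB 8A 1F 6B C2 48.
Little-endian: lowest address holds the least-significant byte.
So at ascending addresses the bytes are 48 C2 6B 1F 8A FB C9 FE.

48 C2 6B 1F 8A FB C9 FE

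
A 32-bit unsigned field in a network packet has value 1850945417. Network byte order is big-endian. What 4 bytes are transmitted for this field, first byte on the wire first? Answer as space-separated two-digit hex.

6E 53 2F 89

1850945417 in hexadecimal, padded to 32 bits, is 0x6E532F89.
Split into bytes (most-significant first): 6E 53 2F 89.
In big-endian order the high byte comes first in memory.
So the memory order matches the most-significant-first order: 6E 53 2F 89.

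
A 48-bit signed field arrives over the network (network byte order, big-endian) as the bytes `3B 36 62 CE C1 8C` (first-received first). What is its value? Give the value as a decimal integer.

65104771989900

Big-endian: lowest address holds the most-significant byte.
The bytes are already most-significant first: 0x3B3662CEC18C.
0x3B3662CEC18C = 65104771989900.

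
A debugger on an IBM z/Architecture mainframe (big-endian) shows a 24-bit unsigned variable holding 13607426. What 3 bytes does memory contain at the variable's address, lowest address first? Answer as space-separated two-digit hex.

13607426 in hexadecimal, padded to 24 bits, is 0xCFA202.
Split into bytes (most-significant first): CF A2 02.
Big-endian: lowest address holds the most-significant byte.
So the memory order matches the most-significant-first order: CF A2 02.

CF A2 02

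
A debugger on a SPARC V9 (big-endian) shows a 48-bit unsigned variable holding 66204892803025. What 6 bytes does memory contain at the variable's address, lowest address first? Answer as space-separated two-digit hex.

66204892803025 in hexadecimal, padded to 48 bits, is 0x3C36871E2FD1.
Split into bytes (most-significant first): 3C 36 87 1E 2F D1.
Big-endian: lowest address holds the most-significant byte.
So the memory order matches the most-significant-first order: 3C 36 87 1E 2F D1.

3C 36 87 1E 2F D1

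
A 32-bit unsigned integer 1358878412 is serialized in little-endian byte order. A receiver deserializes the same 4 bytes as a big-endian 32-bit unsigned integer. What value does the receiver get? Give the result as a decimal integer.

3436641872

1358878412 in 32-bit hexadecimal is 0x50FED6CC.
Stored little-endian, the bytes at ascending addresses are CC D6 FE 50.
Read back as big-endian, the last byte is least significant, giving 0xCCD6FE50.
0xCCD6FE50 = 3436641872.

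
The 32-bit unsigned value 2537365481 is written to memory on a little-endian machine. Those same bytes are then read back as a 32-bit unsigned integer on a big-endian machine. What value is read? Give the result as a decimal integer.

2537365481 in 32-bit hexadecimal is 0x973D1FE9.
Stored little-endian, the bytes at ascending addresses are E9 1F 3D 97.
Read back as big-endian, the last byte is least significant, giving 0xE91F3D97.
0xE91F3D97 = 3911138711.

3911138711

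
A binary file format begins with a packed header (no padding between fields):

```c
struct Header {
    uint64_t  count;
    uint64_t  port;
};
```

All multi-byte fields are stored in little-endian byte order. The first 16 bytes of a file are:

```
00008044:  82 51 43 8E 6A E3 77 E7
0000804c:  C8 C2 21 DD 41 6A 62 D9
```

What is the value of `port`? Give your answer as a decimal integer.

`port` follows `count` (8 bytes), so it starts at byte offset 8 and occupies 8 bytes.
Bytes at offsets 8..15: C8 C2 21 DD 41 6A 62 D9.
Little-endian stores the least-significant byte at the lowest address.
Reassemble most-significant byte first: D9 62 6A 41 DD 21 C2 C8 → 0xD9626A41DD21C2C8.
0xD9626A41DD21C2C8 = 15664199285063402184.

15664199285063402184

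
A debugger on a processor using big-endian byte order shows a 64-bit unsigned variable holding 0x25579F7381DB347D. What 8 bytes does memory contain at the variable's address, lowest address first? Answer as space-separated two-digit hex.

Split into bytes (most-significant first): 25 57 9F 73 81 DB 34 7D.
Big-endian stores the most-significant byte at the lowest address.
So the memory order matches the most-significant-first order: 25 57 9F 73 81 DB 34 7D.

25 57 9F 73 81 DB 34 7D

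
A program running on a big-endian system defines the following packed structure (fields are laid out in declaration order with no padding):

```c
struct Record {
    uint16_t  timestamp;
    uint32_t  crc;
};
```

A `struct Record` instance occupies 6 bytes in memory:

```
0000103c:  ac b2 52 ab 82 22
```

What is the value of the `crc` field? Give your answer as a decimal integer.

1386971682

`crc` follows `timestamp` (2 bytes), so it starts at byte offset 2 and occupies 4 bytes.
Bytes at offsets 2..5: 52 AB 82 22.
In big-endian order the high byte comes first in memory.
The bytes are already most-significant first: 0x52AB8222.
0x52AB8222 = 1386971682.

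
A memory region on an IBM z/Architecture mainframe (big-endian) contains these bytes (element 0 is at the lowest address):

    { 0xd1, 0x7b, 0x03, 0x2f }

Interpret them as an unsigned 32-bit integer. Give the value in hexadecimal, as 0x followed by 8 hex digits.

Big-endian stores the most-significant byte at the lowest address.
The bytes are already most-significant first: 0xD17B032F.

0xD17B032F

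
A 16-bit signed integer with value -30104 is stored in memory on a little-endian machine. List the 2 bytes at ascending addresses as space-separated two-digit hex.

Two's complement of -30104 in 16 bits: 30104 = 0x7598; invert → 0x8A67; add 1 → 0x8A68.
Split into bytes (most-significant first): 8A 68.
Little-endian: lowest address holds the least-significant byte.
So at ascending addresses the bytes are 68 8A.

68 8A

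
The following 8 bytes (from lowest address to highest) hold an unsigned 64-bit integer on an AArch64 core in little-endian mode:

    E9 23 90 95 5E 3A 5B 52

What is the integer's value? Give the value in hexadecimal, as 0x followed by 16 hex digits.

Little-endian: lowest address holds the least-significant byte.
Reassemble most-significant byte first: 52 5B 3A 5E 95 90 23 E9 → 0x525B3A5E959023E9.

0x525B3A5E959023E9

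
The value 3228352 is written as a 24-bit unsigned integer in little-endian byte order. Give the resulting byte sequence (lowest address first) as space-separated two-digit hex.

C0 42 31

3228352 in hexadecimal, padded to 24 bits, is 0x3142C0.
Split into bytes (most-significant first): 31 42 C0.
Little-endian stores the least-significant byte at the lowest address.
So at ascending addresses the bytes are C0 42 31.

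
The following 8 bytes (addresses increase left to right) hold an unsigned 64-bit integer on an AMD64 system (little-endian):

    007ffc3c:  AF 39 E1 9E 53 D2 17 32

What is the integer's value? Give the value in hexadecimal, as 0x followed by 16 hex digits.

0x3217D2539EE139AF

In little-endian order the low byte comes first in memory.
Reassemble most-significant byte first: 32 17 D2 53 9E E1 39 AF → 0x3217D2539EE139AF.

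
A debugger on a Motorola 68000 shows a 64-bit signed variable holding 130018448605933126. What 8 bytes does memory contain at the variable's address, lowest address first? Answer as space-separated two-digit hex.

01 CD EB 17 13 67 6E 46

130018448605933126 in hexadecimal, padded to 64 bits, is 0x01CDEB1713676E46.
Split into bytes (most-significant first): 01 CD EB 17 13 67 6E 46.
Big-endian: lowest address holds the most-significant byte.
So the memory order matches the most-significant-first order: 01 CD EB 17 13 67 6E 46.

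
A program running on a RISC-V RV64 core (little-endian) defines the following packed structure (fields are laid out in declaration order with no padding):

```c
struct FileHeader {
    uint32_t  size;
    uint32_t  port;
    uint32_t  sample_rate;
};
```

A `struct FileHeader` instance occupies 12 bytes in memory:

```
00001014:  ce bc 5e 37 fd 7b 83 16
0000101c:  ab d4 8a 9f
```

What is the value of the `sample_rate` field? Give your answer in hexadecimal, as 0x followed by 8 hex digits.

0x9F8AD4AB

`sample_rate` follows `size` (4 B), `port` (4 B), so it starts at offset 4 + 4 = 8 and occupies 4 bytes.
Bytes at offsets 8..11: AB D4 8A 9F.
Little-endian stores the least-significant byte at the lowest address.
Reassemble most-significant byte first: 9F 8A D4 AB → 0x9F8AD4AB.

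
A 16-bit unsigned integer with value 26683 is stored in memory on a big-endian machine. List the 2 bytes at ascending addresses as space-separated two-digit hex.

26683 in hexadecimal, padded to 16 bits, is 0x683B.
Split into bytes (most-significant first): 68 3B.
In big-endian order the high byte comes first in memory.
So the memory order matches the most-significant-first order: 68 3B.

68 3B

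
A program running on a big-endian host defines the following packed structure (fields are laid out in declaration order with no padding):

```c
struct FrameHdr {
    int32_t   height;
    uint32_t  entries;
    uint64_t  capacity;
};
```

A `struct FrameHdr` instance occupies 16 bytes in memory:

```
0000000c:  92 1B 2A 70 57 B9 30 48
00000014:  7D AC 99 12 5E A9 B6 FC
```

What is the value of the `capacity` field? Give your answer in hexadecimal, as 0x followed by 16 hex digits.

`capacity` follows `height` (4 B), `entries` (4 B), so it starts at offset 4 + 4 = 8 and occupies 8 bytes.
Bytes at offsets 8..15: 7D AC 99 12 5E A9 B6 FC.
In big-endian order the high byte comes first in memory.
The bytes are already most-significant first: 0x7DAC99125EA9B6FC.

0x7DAC99125EA9B6FC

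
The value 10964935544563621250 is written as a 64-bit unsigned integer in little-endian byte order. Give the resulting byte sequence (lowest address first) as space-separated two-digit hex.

10964935544563621250 in hexadecimal, padded to 64 bits, is 0x982B46C876C4DD82.
Split into bytes (most-significant first): 98 2B 46 C8 76 C4 DD 82.
In little-endian order the low byte comes first in memory.
So at ascending addresses the bytes are 82 DD C4 76 C8 46 2B 98.

82 DD C4 76 C8 46 2B 98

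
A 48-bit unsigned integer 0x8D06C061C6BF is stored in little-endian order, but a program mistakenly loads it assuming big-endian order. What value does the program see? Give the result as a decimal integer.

210858764404365

Stored little-endian, the bytes at ascending addresses are BF C6 61 C0 06 8D.
Read back as big-endian, the last byte is least significant, giving 0xBFC661C0068D.
0xBFC661C0068D = 210858764404365.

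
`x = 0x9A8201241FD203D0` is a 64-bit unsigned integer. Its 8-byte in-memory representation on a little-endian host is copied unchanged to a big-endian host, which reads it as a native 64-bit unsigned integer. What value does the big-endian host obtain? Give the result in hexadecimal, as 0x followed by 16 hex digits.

Stored little-endian, the bytes at ascending addresses are D0 03 D2 1F 24 01 82 9A.
Read back as big-endian, the last byte is least significant, giving 0xD003D21F2401829A.

0xD003D21F2401829A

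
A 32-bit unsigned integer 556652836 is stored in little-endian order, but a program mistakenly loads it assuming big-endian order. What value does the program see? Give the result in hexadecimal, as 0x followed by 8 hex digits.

556652836 in 32-bit hexadecimal is 0x212DD924.
Stored little-endian, the bytes at ascending addresses are 24 D9 2D 21.
Read back as big-endian, the last byte is least significant, giving 0x24D92D21.

0x24D92D21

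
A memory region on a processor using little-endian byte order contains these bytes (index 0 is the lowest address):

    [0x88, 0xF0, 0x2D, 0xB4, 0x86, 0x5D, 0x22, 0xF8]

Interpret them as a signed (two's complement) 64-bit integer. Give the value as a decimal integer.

-566787769965350776

Little-endian stores the least-significant byte at the lowest address.
Reassemble most-significant byte first: F8 22 5D 86 B4 2D F0 88 → 0xF8225D86B42DF088.
Top bit is set, so as a signed 64-bit value this is 0xF8225D86B42DF088 − 2^64 = -566787769965350776.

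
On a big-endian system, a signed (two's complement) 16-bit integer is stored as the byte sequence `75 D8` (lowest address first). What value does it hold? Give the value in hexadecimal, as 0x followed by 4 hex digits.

Big-endian: lowest address holds the most-significant byte.
The bytes are already most-significant first: 0x75D8.

0x75D8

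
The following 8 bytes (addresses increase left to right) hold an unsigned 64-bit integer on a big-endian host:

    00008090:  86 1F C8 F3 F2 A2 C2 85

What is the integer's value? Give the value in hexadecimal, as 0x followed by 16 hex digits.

0x861FC8F3F2A2C285

Big-endian stores the most-significant byte at the lowest address.
The bytes are already most-significant first: 0x861FC8F3F2A2C285.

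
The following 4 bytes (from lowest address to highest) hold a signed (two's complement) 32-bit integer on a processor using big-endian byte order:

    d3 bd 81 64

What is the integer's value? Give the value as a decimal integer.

In big-endian order the high byte comes first in memory.
The bytes are already most-significant first: 0xD3BD8164.
Top bit is set, so as a signed 32-bit value this is 0xD3BD8164 − 2^32 = -742555292.

-742555292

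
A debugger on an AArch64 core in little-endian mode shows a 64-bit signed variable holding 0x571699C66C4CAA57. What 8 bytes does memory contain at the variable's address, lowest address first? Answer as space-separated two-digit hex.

Split into bytes (most-significant first): 57 16 99 C6 6C 4C AA 57.
Little-endian: lowest address holds the least-significant byte.
So at ascending addresses the bytes are 57 AA 4C 6C C6 99 16 57.

57 AA 4C 6C C6 99 16 57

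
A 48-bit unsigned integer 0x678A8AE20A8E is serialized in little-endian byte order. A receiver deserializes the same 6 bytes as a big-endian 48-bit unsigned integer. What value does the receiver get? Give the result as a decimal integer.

156177401547367

Stored little-endian, the bytes at ascending addresses are 8E 0A E2 8A 8A 67.
Read back as big-endian, the last byte is least significant, giving 0x8E0AE28A8A67.
0x8E0AE28A8A67 = 156177401547367.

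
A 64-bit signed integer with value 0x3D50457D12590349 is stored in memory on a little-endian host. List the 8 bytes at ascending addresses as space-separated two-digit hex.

Split into bytes (most-significant first): 3D 50 45 7D 12 59 03 49.
Little-endian stores the least-significant byte at the lowest address.
So at ascending addresses the bytes are 49 03 59 12 7D 45 50 3D.

49 03 59 12 7D 45 50 3D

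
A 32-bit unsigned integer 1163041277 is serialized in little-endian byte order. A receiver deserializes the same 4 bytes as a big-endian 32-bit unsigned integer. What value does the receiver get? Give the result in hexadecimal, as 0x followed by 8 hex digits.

0xFD995245

1163041277 in 32-bit hexadecimal is 0x455299FD.
Stored little-endian, the bytes at ascending addresses are FD 99 52 45.
Read back as big-endian, the last byte is least significant, giving 0xFD995245.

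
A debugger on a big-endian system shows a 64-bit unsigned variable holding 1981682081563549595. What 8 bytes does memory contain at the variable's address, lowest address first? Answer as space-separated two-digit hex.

1981682081563549595 in hexadecimal, padded to 64 bits, is 0x1B80595A915A1F9B.
Split into bytes (most-significant first): 1B 80 59 5A 91 5A 1F 9B.
In big-endian order the high byte comes first in memory.
So the memory order matches the most-significant-first order: 1B 80 59 5A 91 5A 1F 9B.

1B 80 59 5A 91 5A 1F 9B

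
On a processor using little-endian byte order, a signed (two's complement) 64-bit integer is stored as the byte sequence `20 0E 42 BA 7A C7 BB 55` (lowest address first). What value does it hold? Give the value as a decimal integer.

Little-endian: lowest address holds the least-significant byte.
Reassemble most-significant byte first: 55 BB C7 7A BA 42 0E 20 → 0x55BBC77ABA420E20.
0x55BBC77ABA420E20 = 6177750643793595936.

6177750643793595936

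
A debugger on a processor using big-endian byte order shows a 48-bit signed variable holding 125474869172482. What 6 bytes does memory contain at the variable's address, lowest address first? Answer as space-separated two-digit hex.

72 1E 65 01 59 02

125474869172482 in hexadecimal, padded to 48 bits, is 0x721E65015902.
Split into bytes (most-significant first): 72 1E 65 01 59 02.
In big-endian order the high byte comes first in memory.
So the memory order matches the most-significant-first order: 72 1E 65 01 59 02.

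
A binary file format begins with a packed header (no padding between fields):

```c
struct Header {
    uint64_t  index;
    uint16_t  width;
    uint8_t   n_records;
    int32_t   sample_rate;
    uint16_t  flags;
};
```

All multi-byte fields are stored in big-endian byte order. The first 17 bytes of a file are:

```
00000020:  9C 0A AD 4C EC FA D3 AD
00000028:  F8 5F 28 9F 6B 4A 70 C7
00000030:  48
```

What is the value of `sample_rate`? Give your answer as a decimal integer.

-1620358544

`sample_rate` follows `index` (8 B), `width` (2 B), `n_records` (1 B), so it starts at offset 8 + 2 + 1 = 11 and occupies 4 bytes.
Bytes at offsets 11..14: 9F 6B 4A 70.
Big-endian: lowest address holds the most-significant byte.
The bytes are already most-significant first: 0x9F6B4A70.
Top bit is set, so as a signed 32-bit value this is 0x9F6B4A70 − 2^32 = -1620358544.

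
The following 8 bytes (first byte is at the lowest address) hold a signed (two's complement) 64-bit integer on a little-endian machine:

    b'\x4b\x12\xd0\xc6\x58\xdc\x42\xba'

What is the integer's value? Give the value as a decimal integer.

Little-endian stores the least-significant byte at the lowest address.
Reassemble most-significant byte first: BA 42 DC 58 C6 D0 12 4B → 0xBA42DC58C6D0124B.
Top bit is set, so as a signed 64-bit value this is 0xBA42DC58C6D0124B − 2^64 = -5025211960341294517.

-5025211960341294517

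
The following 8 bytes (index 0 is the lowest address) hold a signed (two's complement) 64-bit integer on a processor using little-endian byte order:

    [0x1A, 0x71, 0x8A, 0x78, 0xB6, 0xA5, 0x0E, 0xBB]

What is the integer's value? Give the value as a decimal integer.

-4967851135818108646

Little-endian stores the least-significant byte at the lowest address.
Reassemble most-significant byte first: BB 0E A5 B6 78 8A 71 1A → 0xBB0EA5B6788A711A.
Top bit is set, so as a signed 64-bit value this is 0xBB0EA5B6788A711A − 2^64 = -4967851135818108646.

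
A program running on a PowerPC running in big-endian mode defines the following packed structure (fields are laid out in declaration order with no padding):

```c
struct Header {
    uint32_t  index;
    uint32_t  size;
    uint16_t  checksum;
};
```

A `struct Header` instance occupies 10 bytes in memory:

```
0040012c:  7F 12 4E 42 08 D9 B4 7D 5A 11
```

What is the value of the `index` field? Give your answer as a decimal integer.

2131906114

`index` is the first field, at byte offset 0, occupying 4 bytes.
Bytes at offsets 0..3: 7F 12 4E 42.
In big-endian order the high byte comes first in memory.
The bytes are already most-significant first: 0x7F124E42.
0x7F124E42 = 2131906114.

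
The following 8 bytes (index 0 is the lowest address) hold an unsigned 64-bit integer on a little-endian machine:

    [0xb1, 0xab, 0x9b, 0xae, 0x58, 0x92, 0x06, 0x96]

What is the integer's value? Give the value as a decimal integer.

In little-endian order the low byte comes first in memory.
Reassemble most-significant byte first: 96 06 92 58 AE 9B AB B1 → 0x96069258AE9BABB1.
0x96069258AE9BABB1 = 10810488865133669297.

10810488865133669297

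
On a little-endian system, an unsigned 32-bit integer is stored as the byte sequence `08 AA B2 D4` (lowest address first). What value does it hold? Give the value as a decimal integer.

In little-endian order the low byte comes first in memory.
Reassemble most-significant byte first: D4 B2 AA 08 → 0xD4B2AA08.
0xD4B2AA08 = 3568478728.

3568478728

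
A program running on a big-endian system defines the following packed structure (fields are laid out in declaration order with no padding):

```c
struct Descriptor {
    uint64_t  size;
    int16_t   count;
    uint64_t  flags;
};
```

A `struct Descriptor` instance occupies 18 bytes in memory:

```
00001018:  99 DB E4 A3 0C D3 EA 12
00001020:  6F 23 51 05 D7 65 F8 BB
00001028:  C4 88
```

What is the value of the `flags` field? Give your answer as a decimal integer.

`flags` follows `size` (8 B), `count` (2 B), so it starts at offset 8 + 2 = 10 and occupies 8 bytes.
Bytes at offsets 10..17: 51 05 D7 65 F8 BB C4 88.
Big-endian: lowest address holds the most-significant byte.
The bytes are already most-significant first: 0x5105D765F8BBC488.
0x5105D765F8BBC488 = 5838309324920439944.

5838309324920439944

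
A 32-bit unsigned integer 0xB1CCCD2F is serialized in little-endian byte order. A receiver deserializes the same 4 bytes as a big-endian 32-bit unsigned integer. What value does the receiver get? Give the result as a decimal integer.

802016433

Stored little-endian, the bytes at ascending addresses are 2F CD CC B1.
Read back as big-endian, the last byte is least significant, giving 0x2FCDCCB1.
0x2FCDCCB1 = 802016433.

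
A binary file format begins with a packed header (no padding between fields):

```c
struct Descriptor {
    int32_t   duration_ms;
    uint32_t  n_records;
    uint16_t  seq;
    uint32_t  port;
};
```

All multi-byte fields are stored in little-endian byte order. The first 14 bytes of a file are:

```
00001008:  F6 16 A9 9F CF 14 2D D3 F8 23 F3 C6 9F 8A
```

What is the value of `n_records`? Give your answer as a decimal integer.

3542947023

`n_records` follows `duration_ms` (4 bytes), so it starts at byte offset 4 and occupies 4 bytes.
Bytes at offsets 4..7: CF 14 2D D3.
Little-endian stores the least-significant byte at the lowest address.
Reassemble most-significant byte first: D3 2D 14 CF → 0xD32D14CF.
0xD32D14CF = 3542947023.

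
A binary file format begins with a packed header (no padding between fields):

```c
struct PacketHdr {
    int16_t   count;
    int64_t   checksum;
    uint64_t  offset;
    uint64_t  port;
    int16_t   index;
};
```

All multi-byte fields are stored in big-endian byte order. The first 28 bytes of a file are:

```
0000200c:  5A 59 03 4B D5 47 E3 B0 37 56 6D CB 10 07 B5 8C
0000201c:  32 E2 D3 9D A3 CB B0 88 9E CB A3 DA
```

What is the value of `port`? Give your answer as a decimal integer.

15248524008581799627

`port` follows `count` (2 B), `checksum` (8 B), `offset` (8 B), so it starts at offset 2 + 8 + 8 = 18 and occupies 8 bytes.
Bytes at offsets 18..25: D3 9D A3 CB B0 88 9E CB.
Big-endian: lowest address holds the most-significant byte.
The bytes are already most-significant first: 0xD39DA3CBB0889ECB.
0xD39DA3CBB0889ECB = 15248524008581799627.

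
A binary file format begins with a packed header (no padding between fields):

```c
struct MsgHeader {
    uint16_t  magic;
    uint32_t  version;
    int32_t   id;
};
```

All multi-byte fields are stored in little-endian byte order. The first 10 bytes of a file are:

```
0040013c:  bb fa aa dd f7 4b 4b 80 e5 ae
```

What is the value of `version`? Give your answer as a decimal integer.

1274535338

`version` follows `magic` (2 bytes), so it starts at byte offset 2 and occupies 4 bytes.
Bytes at offsets 2..5: AA DD F7 4B.
Little-endian stores the least-significant byte at the lowest address.
Reassemble most-significant byte first: 4B F7 DD AA → 0x4BF7DDAA.
0x4BF7DDAA = 1274535338.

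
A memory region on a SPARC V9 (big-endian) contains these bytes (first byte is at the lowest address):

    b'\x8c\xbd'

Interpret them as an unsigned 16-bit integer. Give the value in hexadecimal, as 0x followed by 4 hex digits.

0x8CBD

Big-endian: lowest address holds the most-significant byte.
The bytes are already most-significant first: 0x8CBD.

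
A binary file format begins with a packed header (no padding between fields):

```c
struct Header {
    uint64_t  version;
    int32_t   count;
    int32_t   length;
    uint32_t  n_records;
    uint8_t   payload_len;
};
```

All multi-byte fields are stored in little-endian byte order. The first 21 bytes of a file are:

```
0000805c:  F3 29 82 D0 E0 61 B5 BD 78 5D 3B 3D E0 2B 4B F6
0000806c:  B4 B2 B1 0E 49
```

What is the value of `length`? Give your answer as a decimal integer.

-162845728

`length` follows `version` (8 B), `count` (4 B), so it starts at offset 8 + 4 = 12 and occupies 4 bytes.
Bytes at offsets 12..15: E0 2B 4B F6.
In little-endian order the low byte comes first in memory.
Reassemble most-significant byte first: F6 4B 2B E0 → 0xF64B2BE0.
Top bit is set, so as a signed 32-bit value this is 0xF64B2BE0 − 2^32 = -162845728.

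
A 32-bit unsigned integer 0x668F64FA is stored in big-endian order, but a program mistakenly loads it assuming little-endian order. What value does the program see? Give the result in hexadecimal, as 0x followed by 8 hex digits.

Stored big-endian, the bytes at ascending addresses are 66 8F 64 FA.
Read back as little-endian, the first byte is least significant, giving 0xFA648F66.

0xFA648F66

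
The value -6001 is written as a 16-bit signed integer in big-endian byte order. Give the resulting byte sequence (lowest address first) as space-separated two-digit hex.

Two's complement of -6001 in 16 bits: 6001 = 0x1771; invert → 0xE88E; add 1 → 0xE88F.
Split into bytes (most-significant first): E8 8F.
Big-endian: lowest address holds the most-significant byte.
So the memory order matches the most-significant-first order: E8 8F.

E8 8F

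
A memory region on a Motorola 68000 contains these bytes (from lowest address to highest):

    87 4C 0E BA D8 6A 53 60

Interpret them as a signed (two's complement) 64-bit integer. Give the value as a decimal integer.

-8697560584701717664

Big-endian: lowest address holds the most-significant byte.
The bytes are already most-significant first: 0x874C0EBAD86A5360.
Top bit is set, so as a signed 64-bit value this is 0x874C0EBAD86A5360 − 2^64 = -8697560584701717664.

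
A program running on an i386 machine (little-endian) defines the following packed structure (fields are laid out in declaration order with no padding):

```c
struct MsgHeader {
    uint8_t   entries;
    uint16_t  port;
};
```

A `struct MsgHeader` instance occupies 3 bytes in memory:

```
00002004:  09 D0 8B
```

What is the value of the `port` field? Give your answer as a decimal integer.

`port` follows `entries` (1 byte), so it starts at byte offset 1 and occupies 2 bytes.
Bytes at offsets 1..2: D0 8B.
In little-endian order the low byte comes first in memory.
Reassemble most-significant byte first: 8B D0 → 0x8BD0.
0x8BD0 = 35792.

35792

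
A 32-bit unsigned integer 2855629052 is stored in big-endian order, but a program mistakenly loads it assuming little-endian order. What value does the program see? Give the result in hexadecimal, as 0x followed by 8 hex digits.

2855629052 in 32-bit hexadecimal is 0xAA3570FC.
Stored big-endian, the bytes at ascending addresses are AA 35 70 FC.
Read back as little-endian, the first byte is least significant, giving 0xFC7035AA.

0xFC7035AA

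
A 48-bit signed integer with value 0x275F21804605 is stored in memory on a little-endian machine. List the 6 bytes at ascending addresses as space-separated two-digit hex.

Split into bytes (most-significant first): 27 5F 21 80 46 05.
In little-endian order the low byte comes first in memory.
So at ascending addresses the bytes are 05 46 80 21 5F 27.

05 46 80 21 5F 27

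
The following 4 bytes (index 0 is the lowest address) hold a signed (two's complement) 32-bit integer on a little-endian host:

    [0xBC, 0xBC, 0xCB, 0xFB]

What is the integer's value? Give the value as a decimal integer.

In little-endian order the low byte comes first in memory.
Reassemble most-significant byte first: FB CB BC BC → 0xFBCBBCBC.
Top bit is set, so as a signed 32-bit value this is 0xFBCBBCBC − 2^32 = -70533956.

-70533956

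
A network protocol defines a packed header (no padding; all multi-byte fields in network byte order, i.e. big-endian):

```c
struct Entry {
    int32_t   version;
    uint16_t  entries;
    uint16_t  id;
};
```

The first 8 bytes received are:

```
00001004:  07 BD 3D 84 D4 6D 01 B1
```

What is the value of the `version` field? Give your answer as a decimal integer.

129842564

`version` is the first field, at byte offset 0, occupying 4 bytes.
Bytes at offsets 0..3: 07 BD 3D 84.
Big-endian: lowest address holds the most-significant byte.
The bytes are already most-significant first: 0x07BD3D84.
0x07BD3D84 = 129842564.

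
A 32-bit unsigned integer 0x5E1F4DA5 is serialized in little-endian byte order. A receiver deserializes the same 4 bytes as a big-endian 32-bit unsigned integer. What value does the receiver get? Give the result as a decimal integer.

Stored little-endian, the bytes at ascending addresses are A5 4D 1F 5E.
Read back as big-endian, the last byte is least significant, giving 0xA54D1F5E.
0xA54D1F5E = 2773294942.

2773294942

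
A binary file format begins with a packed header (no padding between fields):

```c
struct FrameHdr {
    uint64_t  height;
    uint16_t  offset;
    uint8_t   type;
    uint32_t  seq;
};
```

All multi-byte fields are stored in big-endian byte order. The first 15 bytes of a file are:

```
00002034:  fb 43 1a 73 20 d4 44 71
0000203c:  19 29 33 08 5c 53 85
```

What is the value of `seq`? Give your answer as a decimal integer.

`seq` follows `height` (8 B), `offset` (2 B), `type` (1 B), so it starts at offset 8 + 2 + 1 = 11 and occupies 4 bytes.
Bytes at offsets 11..14: 08 5C 53 85.
Big-endian stores the most-significant byte at the lowest address.
The bytes are already most-significant first: 0x085C5385.
0x085C5385 = 140268421.

140268421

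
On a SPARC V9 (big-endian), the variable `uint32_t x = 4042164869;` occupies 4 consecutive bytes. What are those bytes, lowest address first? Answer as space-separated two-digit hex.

F0 EE 8A 85

4042164869 in hexadecimal, padded to 32 bits, is 0xF0EE8A85.
Split into bytes (most-significant first): F0 EE 8A 85.
In big-endian order the high byte comes first in memory.
So the memory order matches the most-significant-first order: F0 EE 8A 85.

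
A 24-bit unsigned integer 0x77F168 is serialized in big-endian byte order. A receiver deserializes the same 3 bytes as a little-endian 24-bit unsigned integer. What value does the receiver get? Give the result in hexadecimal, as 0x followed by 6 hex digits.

Stored big-endian, the bytes at ascending addresses are 77 F1 68.
Read back as little-endian, the first byte is least significant, giving 0x68F177.

0x68F177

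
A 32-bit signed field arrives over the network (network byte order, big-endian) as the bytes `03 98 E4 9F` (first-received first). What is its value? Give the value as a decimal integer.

60351647

Big-endian: lowest address holds the most-significant byte.
The bytes are already most-significant first: 0x0398E49F.
0x0398E49F = 60351647.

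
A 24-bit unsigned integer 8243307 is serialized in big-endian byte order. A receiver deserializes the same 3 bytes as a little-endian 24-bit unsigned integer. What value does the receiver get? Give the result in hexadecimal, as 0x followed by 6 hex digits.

8243307 in 24-bit hexadecimal is 0x7DC86B.
Stored big-endian, the bytes at ascending addresses are 7D C8 6B.
Read back as little-endian, the first byte is least significant, giving 0x6BC87D.

0x6BC87D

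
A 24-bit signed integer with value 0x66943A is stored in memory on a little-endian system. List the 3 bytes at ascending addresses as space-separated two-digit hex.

3A 94 66

Split into bytes (most-significant first): 66 94 3A.
In little-endian order the low byte comes first in memory.
So at ascending addresses the bytes are 3A 94 66.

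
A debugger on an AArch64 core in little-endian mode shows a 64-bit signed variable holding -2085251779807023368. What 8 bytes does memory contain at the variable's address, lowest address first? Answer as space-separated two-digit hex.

Two's complement of -2085251779807023368 in 64 bits: 2085251779807023368 = 0x1CF04D7212A61108; invert → 0xE30FB28DED59EEF7; add 1 → 0xE30FB28DED59EEF8.
Split into bytes (most-significant first): E3 0F B2 8D ED 59 EE F8.
Little-endian: lowest address holds the least-significant byte.
So at ascending addresses the bytes are F8 EE 59 ED 8D B2 0F E3.

F8 EE 59 ED 8D B2 0F E3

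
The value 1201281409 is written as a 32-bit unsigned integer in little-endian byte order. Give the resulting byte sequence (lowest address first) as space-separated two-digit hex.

1201281409 in hexadecimal, padded to 32 bits, is 0x479A1981.
Split into bytes (most-significant first): 47 9A 19 81.
Little-endian stores the least-significant byte at the lowest address.
So at ascending addresses the bytes are 81 19 9A 47.

81 19 9A 47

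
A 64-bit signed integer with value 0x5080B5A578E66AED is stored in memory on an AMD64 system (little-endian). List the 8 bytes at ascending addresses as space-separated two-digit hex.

Split into bytes (most-significant first): 50 80 B5 A5 78 E6 6A ED.
Little-endian: lowest address holds the least-significant byte.
So at ascending addresses the bytes are ED 6A E6 78 A5 B5 80 50.

ED 6A E6 78 A5 B5 80 50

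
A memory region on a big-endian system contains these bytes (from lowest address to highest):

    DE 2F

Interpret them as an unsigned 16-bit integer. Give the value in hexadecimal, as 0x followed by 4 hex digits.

Big-endian: lowest address holds the most-significant byte.
The bytes are already most-significant first: 0xDE2F.

0xDE2F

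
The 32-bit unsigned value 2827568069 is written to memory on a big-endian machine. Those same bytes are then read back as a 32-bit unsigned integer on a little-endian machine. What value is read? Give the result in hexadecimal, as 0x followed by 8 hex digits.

0xC54389A8

2827568069 in 32-bit hexadecimal is 0xA88943C5.
Stored big-endian, the bytes at ascending addresses are A8 89 43 C5.
Read back as little-endian, the first byte is least significant, giving 0xC54389A8.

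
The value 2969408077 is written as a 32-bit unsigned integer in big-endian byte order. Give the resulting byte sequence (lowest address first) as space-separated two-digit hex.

2969408077 in hexadecimal, padded to 32 bits, is 0xB0FD924D.
Split into bytes (most-significant first): B0 FD 92 4D.
Big-endian stores the most-significant byte at the lowest address.
So the memory order matches the most-significant-first order: B0 FD 92 4D.

B0 FD 92 4D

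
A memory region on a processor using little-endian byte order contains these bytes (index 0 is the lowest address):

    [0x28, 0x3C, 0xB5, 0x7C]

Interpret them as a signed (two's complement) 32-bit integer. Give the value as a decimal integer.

2092252200

Little-endian: lowest address holds the least-significant byte.
Reassemble most-significant byte first: 7C B5 3C 28 → 0x7CB53C28.
0x7CB53C28 = 2092252200.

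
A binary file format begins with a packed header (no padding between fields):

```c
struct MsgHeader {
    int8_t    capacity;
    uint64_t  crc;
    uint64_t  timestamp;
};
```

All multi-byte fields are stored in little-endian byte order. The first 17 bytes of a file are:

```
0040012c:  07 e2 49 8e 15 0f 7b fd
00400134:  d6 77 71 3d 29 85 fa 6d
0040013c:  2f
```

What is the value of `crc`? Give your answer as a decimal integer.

`crc` follows `capacity` (1 byte), so it starts at byte offset 1 and occupies 8 bytes.
Bytes at offsets 1..8: E2 49 8E 15 0F 7B FD D6.
Little-endian stores the least-significant byte at the lowest address.
Reassemble most-significant byte first: D6 FD 7B 0F 15 8E 49 E2 → 0xD6FD7B0F158E49E2.
0xD6FD7B0F158E49E2 = 15491673597940746722.

15491673597940746722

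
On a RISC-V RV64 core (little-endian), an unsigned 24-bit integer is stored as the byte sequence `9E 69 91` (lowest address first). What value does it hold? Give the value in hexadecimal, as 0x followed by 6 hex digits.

Little-endian stores the least-significant byte at the lowest address.
Reassemble most-significant byte first: 91 69 9E → 0x91699E.

0x91699E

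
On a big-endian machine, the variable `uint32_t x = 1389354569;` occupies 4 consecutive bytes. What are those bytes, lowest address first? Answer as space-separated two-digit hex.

52 CF DE 49

1389354569 in hexadecimal, padded to 32 bits, is 0x52CFDE49.
Split into bytes (most-significant first): 52 CF DE 49.
In big-endian order the high byte comes first in memory.
So the memory order matches the most-significant-first order: 52 CF DE 49.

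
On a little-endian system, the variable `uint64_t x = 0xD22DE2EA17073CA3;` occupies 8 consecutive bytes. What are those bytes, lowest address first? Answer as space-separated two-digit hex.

Split into bytes (most-significant first): D2 2D E2 EA 17 07 3C A3.
Little-endian stores the least-significant byte at the lowest address.
So at ascending addresses the bytes are A3 3C 07 17 EA E2 2D D2.

A3 3C 07 17 EA E2 2D D2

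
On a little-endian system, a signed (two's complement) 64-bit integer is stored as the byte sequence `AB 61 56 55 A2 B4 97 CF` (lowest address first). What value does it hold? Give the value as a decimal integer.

Little-endian: lowest address holds the least-significant byte.
Reassemble most-significant byte first: CF 97 B4 A2 55 56 61 AB → 0xCF97B4A2555661AB.
Top bit is set, so as a signed 64-bit value this is 0xCF97B4A2555661AB − 2^64 = -3488120777065733717.

-3488120777065733717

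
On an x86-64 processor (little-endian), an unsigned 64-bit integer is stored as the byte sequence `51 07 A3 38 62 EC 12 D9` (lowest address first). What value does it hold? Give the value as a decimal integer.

15641824362412312401

Little-endian: lowest address holds the least-significant byte.
Reassemble most-significant byte first: D9 12 EC 62 38 A3 07 51 → 0xD912EC6238A30751.
0xD912EC6238A30751 = 15641824362412312401.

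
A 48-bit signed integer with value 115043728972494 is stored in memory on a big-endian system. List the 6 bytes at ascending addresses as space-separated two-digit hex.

68 A1 B4 99 5A CE

115043728972494 in hexadecimal, padded to 48 bits, is 0x68A1B4995ACE.
Split into bytes (most-significant first): 68 A1 B4 99 5A CE.
Big-endian: lowest address holds the most-significant byte.
So the memory order matches the most-significant-first order: 68 A1 B4 99 5A CE.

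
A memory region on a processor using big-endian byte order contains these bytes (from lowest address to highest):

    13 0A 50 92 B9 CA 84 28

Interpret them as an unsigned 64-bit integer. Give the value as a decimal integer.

Big-endian stores the most-significant byte at the lowest address.
The bytes are already most-significant first: 0x130A5092B9CA8428.
0x130A5092B9CA8428 = 1371997627600241704.

1371997627600241704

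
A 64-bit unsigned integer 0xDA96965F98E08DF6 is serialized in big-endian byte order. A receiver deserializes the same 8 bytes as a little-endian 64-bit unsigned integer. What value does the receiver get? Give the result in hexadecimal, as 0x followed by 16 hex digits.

Stored big-endian, the bytes at ascending addresses are DA 96 96 5F 98 E0 8D F6.
Read back as little-endian, the first byte is least significant, giving 0xF68DE0985F9696DA.

0xF68DE0985F9696DA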